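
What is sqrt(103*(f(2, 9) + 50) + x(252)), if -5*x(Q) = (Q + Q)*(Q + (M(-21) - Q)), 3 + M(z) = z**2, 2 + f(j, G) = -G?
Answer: I*sqrt(1003335)/5 ≈ 200.33*I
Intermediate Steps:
f(j, G) = -2 - G
M(z) = -3 + z**2
x(Q) = -876*Q/5 (x(Q) = -(Q + Q)*(Q + ((-3 + (-21)**2) - Q))/5 = -2*Q*(Q + ((-3 + 441) - Q))/5 = -2*Q*(Q + (438 - Q))/5 = -2*Q*438/5 = -876*Q/5)
sqrt(103*(f(2, 9) + 50) + x(252)) = sqrt(103*((-2 - 1*9) + 50) - 876/5*252) = sqrt(103*((-2 - 9) + 50) - 220752/5) = sqrt(103*(-11 + 50) - 220752/5) = sqrt(103*39 - 220752/5) = sqrt(4017 - 220752/5) = sqrt(-200667/5) = I*sqrt(1003335)/5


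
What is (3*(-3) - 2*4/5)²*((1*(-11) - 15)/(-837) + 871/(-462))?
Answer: -134273009/644490 ≈ -208.34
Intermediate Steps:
(3*(-3) - 2*4/5)²*((1*(-11) - 15)/(-837) + 871/(-462)) = (-9 - 8*⅕)²*((-11 - 15)*(-1/837) + 871*(-1/462)) = (-9 - 8/5)²*(-26*(-1/837) - 871/462) = (-53/5)²*(26/837 - 871/462) = (2809/25)*(-239005/128898) = -134273009/644490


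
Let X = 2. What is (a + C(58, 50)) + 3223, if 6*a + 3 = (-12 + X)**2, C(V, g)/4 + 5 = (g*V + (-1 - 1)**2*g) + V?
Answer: 95107/6 ≈ 15851.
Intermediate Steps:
C(V, g) = -20 + 4*V + 16*g + 4*V*g (C(V, g) = -20 + 4*((g*V + (-1 - 1)**2*g) + V) = -20 + 4*((V*g + (-2)**2*g) + V) = -20 + 4*((V*g + 4*g) + V) = -20 + 4*((4*g + V*g) + V) = -20 + 4*(V + 4*g + V*g) = -20 + (4*V + 16*g + 4*V*g) = -20 + 4*V + 16*g + 4*V*g)
a = 97/6 (a = -1/2 + (-12 + 2)**2/6 = -1/2 + (1/6)*(-10)**2 = -1/2 + (1/6)*100 = -1/2 + 50/3 = 97/6 ≈ 16.167)
(a + C(58, 50)) + 3223 = (97/6 + (-20 + 4*58 + 16*50 + 4*58*50)) + 3223 = (97/6 + (-20 + 232 + 800 + 11600)) + 3223 = (97/6 + 12612) + 3223 = 75769/6 + 3223 = 95107/6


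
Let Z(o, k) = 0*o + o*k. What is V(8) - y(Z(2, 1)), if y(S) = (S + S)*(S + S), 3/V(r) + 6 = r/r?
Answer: -83/5 ≈ -16.600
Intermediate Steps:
Z(o, k) = k*o (Z(o, k) = 0 + k*o = k*o)
V(r) = -3/5 (V(r) = 3/(-6 + r/r) = 3/(-6 + 1) = 3/(-5) = 3*(-1/5) = -3/5)
y(S) = 4*S**2 (y(S) = (2*S)*(2*S) = 4*S**2)
V(8) - y(Z(2, 1)) = -3/5 - 4*(1*2)**2 = -3/5 - 4*2**2 = -3/5 - 4*4 = -3/5 - 1*16 = -3/5 - 16 = -83/5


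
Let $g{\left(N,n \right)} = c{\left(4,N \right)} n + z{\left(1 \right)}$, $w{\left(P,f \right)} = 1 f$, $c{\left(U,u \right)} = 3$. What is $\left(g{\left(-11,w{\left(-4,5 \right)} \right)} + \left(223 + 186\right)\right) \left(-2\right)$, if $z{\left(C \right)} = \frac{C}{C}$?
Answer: $-850$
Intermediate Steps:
$w{\left(P,f \right)} = f$
$z{\left(C \right)} = 1$
$g{\left(N,n \right)} = 1 + 3 n$ ($g{\left(N,n \right)} = 3 n + 1 = 1 + 3 n$)
$\left(g{\left(-11,w{\left(-4,5 \right)} \right)} + \left(223 + 186\right)\right) \left(-2\right) = \left(\left(1 + 3 \cdot 5\right) + \left(223 + 186\right)\right) \left(-2\right) = \left(\left(1 + 15\right) + 409\right) \left(-2\right) = \left(16 + 409\right) \left(-2\right) = 425 \left(-2\right) = -850$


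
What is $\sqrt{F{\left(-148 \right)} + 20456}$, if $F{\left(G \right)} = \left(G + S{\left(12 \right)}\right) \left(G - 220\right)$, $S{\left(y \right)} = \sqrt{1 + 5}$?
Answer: $2 \sqrt{18730 - 92 \sqrt{6}} \approx 272.06$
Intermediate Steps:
$S{\left(y \right)} = \sqrt{6}$
$F{\left(G \right)} = \left(-220 + G\right) \left(G + \sqrt{6}\right)$ ($F{\left(G \right)} = \left(G + \sqrt{6}\right) \left(G - 220\right) = \left(G + \sqrt{6}\right) \left(-220 + G\right) = \left(-220 + G\right) \left(G + \sqrt{6}\right)$)
$\sqrt{F{\left(-148 \right)} + 20456} = \sqrt{\left(\left(-148\right)^{2} - -32560 - 220 \sqrt{6} - 148 \sqrt{6}\right) + 20456} = \sqrt{\left(21904 + 32560 - 220 \sqrt{6} - 148 \sqrt{6}\right) + 20456} = \sqrt{\left(54464 - 368 \sqrt{6}\right) + 20456} = \sqrt{74920 - 368 \sqrt{6}}$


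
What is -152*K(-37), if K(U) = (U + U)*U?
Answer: -416176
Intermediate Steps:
K(U) = 2*U² (K(U) = (2*U)*U = 2*U²)
-152*K(-37) = -304*(-37)² = -304*1369 = -152*2738 = -416176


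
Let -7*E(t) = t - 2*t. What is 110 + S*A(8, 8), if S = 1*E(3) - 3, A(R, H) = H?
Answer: 626/7 ≈ 89.429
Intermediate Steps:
E(t) = t/7 (E(t) = -(t - 2*t)/7 = -(-1)*t/7 = t/7)
S = -18/7 (S = 1*((1/7)*3) - 3 = 1*(3/7) - 3 = 3/7 - 3 = -18/7 ≈ -2.5714)
110 + S*A(8, 8) = 110 - 18/7*8 = 110 - 144/7 = 626/7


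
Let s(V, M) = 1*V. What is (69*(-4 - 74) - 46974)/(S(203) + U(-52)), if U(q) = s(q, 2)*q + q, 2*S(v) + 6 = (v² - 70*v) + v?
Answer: -26178/8125 ≈ -3.2219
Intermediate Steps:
s(V, M) = V
S(v) = -3 + v²/2 - 69*v/2 (S(v) = -3 + ((v² - 70*v) + v)/2 = -3 + (v² - 69*v)/2 = -3 + (v²/2 - 69*v/2) = -3 + v²/2 - 69*v/2)
U(q) = q + q² (U(q) = q*q + q = q² + q = q + q²)
(69*(-4 - 74) - 46974)/(S(203) + U(-52)) = (69*(-4 - 74) - 46974)/((-3 + (½)*203² - 69/2*203) - 52*(1 - 52)) = (69*(-78) - 46974)/((-3 + (½)*41209 - 14007/2) - 52*(-51)) = (-5382 - 46974)/((-3 + 41209/2 - 14007/2) + 2652) = -52356/(13598 + 2652) = -52356/16250 = -52356*1/16250 = -26178/8125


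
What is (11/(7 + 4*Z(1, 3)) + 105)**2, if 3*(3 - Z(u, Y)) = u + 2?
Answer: 2515396/225 ≈ 11180.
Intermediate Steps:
Z(u, Y) = 7/3 - u/3 (Z(u, Y) = 3 - (u + 2)/3 = 3 - (2 + u)/3 = 3 + (-2/3 - u/3) = 7/3 - u/3)
(11/(7 + 4*Z(1, 3)) + 105)**2 = (11/(7 + 4*(7/3 - 1/3*1)) + 105)**2 = (11/(7 + 4*(7/3 - 1/3)) + 105)**2 = (11/(7 + 4*2) + 105)**2 = (11/(7 + 8) + 105)**2 = (11/15 + 105)**2 = (1586/15)**2 = 2515396/225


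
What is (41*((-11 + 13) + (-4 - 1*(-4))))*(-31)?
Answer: -2542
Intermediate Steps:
(41*((-11 + 13) + (-4 - 1*(-4))))*(-31) = (41*(2 + (-4 + 4)))*(-31) = (41*(2 + 0))*(-31) = (41*2)*(-31) = 82*(-31) = -2542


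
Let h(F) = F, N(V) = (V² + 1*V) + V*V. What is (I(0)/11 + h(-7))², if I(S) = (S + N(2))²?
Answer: 529/121 ≈ 4.3719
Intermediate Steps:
N(V) = V + 2*V² (N(V) = (V² + V) + V² = (V + V²) + V² = V + 2*V²)
I(S) = (10 + S)² (I(S) = (S + 2*(1 + 2*2))² = (S + 2*(1 + 4))² = (S + 2*5)² = (S + 10)² = (10 + S)²)
(I(0)/11 + h(-7))² = ((10 + 0)²/11 - 7)² = (10²*(1/11) - 7)² = (100*(1/11) - 7)² = (100/11 - 7)² = (23/11)² = 529/121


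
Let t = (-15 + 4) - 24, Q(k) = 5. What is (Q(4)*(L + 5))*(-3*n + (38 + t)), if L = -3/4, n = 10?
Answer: -2295/4 ≈ -573.75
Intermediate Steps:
t = -35 (t = -11 - 24 = -35)
L = -3/4 (L = -3*1/4 = -3/4 ≈ -0.75000)
(Q(4)*(L + 5))*(-3*n + (38 + t)) = (5*(-3/4 + 5))*(-3*10 + (38 - 35)) = (5*(17/4))*(-30 + 3) = (85/4)*(-27) = -2295/4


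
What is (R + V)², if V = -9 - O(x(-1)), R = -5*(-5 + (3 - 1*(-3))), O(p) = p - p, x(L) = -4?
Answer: 196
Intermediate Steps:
O(p) = 0
R = -5 (R = -5*(-5 + (3 + 3)) = -5*(-5 + 6) = -5*1 = -5)
V = -9 (V = -9 - 1*0 = -9 + 0 = -9)
(R + V)² = (-5 - 9)² = (-14)² = 196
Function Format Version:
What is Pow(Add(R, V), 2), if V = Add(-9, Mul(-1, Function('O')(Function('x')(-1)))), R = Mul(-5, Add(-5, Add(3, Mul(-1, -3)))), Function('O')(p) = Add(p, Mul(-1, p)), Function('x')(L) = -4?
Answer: 196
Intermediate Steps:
Function('O')(p) = 0
R = -5 (R = Mul(-5, Add(-5, Add(3, 3))) = Mul(-5, Add(-5, 6)) = Mul(-5, 1) = -5)
V = -9 (V = Add(-9, Mul(-1, 0)) = Add(-9, 0) = -9)
Pow(Add(R, V), 2) = Pow(Add(-5, -9), 2) = Pow(-14, 2) = 196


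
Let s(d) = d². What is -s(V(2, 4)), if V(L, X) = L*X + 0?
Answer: -64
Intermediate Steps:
V(L, X) = L*X
-s(V(2, 4)) = -(2*4)² = -1*8² = -1*64 = -64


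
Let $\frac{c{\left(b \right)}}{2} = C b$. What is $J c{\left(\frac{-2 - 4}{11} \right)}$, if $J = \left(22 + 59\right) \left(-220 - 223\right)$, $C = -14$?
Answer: $- \frac{6028344}{11} \approx -5.4803 \cdot 10^{5}$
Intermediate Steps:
$c{\left(b \right)} = - 28 b$ ($c{\left(b \right)} = 2 \left(- 14 b\right) = - 28 b$)
$J = -35883$ ($J = 81 \left(-443\right) = -35883$)
$J c{\left(\frac{-2 - 4}{11} \right)} = - 35883 \left(- 28 \frac{-2 - 4}{11}\right) = - 35883 \left(- 28 \left(\left(-6\right) \frac{1}{11}\right)\right) = - 35883 \left(\left(-28\right) \left(- \frac{6}{11}\right)\right) = \left(-35883\right) \frac{168}{11} = - \frac{6028344}{11}$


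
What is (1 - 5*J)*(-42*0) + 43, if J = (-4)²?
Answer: 43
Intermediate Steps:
J = 16
(1 - 5*J)*(-42*0) + 43 = (1 - 5*16)*(-42*0) + 43 = (1 - 80)*0 + 43 = -79*0 + 43 = 0 + 43 = 43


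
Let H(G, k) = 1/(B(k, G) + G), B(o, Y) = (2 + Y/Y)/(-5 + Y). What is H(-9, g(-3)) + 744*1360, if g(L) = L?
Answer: 130527346/129 ≈ 1.0118e+6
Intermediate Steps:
B(o, Y) = 3/(-5 + Y) (B(o, Y) = (2 + 1)/(-5 + Y) = 3/(-5 + Y))
H(G, k) = 1/(G + 3/(-5 + G)) (H(G, k) = 1/(3/(-5 + G) + G) = 1/(G + 3/(-5 + G)))
H(-9, g(-3)) + 744*1360 = (-5 - 9)/(3 - 9*(-5 - 9)) + 744*1360 = -14/(3 - 9*(-14)) + 1011840 = -14/(3 + 126) + 1011840 = -14/129 + 1011840 = 130527346/129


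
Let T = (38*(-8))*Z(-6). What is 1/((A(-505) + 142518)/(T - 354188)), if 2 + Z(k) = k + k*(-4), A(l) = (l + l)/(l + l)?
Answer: -359052/142519 ≈ -2.5193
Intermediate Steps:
A(l) = 1 (A(l) = (2*l)/((2*l)) = (2*l)*(1/(2*l)) = 1)
Z(k) = -2 - 3*k (Z(k) = -2 + (k + k*(-4)) = -2 + (k - 4*k) = -2 - 3*k)
T = -4864 (T = (38*(-8))*(-2 - 3*(-6)) = -304*(-2 + 18) = -304*16 = -4864)
1/((A(-505) + 142518)/(T - 354188)) = 1/((1 + 142518)/(-4864 - 354188)) = 1/(142519/(-359052)) = 1/(142519*(-1/359052)) = 1/(-142519/359052) = -359052/142519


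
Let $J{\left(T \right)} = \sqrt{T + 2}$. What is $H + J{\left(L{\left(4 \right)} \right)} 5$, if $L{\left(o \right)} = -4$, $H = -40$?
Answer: $-40 + 5 i \sqrt{2} \approx -40.0 + 7.0711 i$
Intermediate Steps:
$J{\left(T \right)} = \sqrt{2 + T}$
$H + J{\left(L{\left(4 \right)} \right)} 5 = -40 + \sqrt{2 - 4} \cdot 5 = -40 + \sqrt{-2} \cdot 5 = -40 + i \sqrt{2} \cdot 5 = -40 + 5 i \sqrt{2}$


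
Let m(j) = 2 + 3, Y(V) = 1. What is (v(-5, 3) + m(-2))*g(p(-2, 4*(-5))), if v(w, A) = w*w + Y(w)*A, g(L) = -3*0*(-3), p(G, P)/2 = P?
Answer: 0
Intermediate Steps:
p(G, P) = 2*P
m(j) = 5
g(L) = 0 (g(L) = 0*(-3) = 0)
v(w, A) = A + w**2 (v(w, A) = w*w + 1*A = w**2 + A = A + w**2)
(v(-5, 3) + m(-2))*g(p(-2, 4*(-5))) = ((3 + (-5)**2) + 5)*0 = ((3 + 25) + 5)*0 = (28 + 5)*0 = 33*0 = 0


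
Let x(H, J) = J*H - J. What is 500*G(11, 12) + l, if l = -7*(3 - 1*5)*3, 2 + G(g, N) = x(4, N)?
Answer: 17042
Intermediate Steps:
x(H, J) = -J + H*J (x(H, J) = H*J - J = -J + H*J)
G(g, N) = -2 + 3*N (G(g, N) = -2 + N*(-1 + 4) = -2 + N*3 = -2 + 3*N)
l = 42 (l = -7*(3 - 5)*3 = -(-14)*3 = -7*(-6) = 42)
500*G(11, 12) + l = 500*(-2 + 3*12) + 42 = 500*(-2 + 36) + 42 = 500*34 + 42 = 17000 + 42 = 17042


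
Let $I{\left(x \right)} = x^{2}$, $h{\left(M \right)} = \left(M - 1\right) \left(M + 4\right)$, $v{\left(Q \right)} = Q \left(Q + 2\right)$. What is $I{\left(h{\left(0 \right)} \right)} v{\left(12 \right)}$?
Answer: $2688$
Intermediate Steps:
$v{\left(Q \right)} = Q \left(2 + Q\right)$
$h{\left(M \right)} = \left(-1 + M\right) \left(4 + M\right)$
$I{\left(h{\left(0 \right)} \right)} v{\left(12 \right)} = \left(-4 + 0^{2} + 3 \cdot 0\right)^{2} \cdot 12 \left(2 + 12\right) = \left(-4 + 0 + 0\right)^{2} \cdot 12 \cdot 14 = \left(-4\right)^{2} \cdot 168 = 16 \cdot 168 = 2688$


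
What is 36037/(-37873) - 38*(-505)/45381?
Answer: -908612227/1718714613 ≈ -0.52866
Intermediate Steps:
36037/(-37873) - 38*(-505)/45381 = 36037*(-1/37873) + 19190*(1/45381) = -36037/37873 + 19190/45381 = -908612227/1718714613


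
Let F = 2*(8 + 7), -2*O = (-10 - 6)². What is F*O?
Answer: -3840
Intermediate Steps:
O = -128 (O = -(-10 - 6)²/2 = -½*(-16)² = -½*256 = -128)
F = 30 (F = 2*15 = 30)
F*O = 30*(-128) = -3840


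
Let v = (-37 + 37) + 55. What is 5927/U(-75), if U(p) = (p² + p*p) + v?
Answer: 5927/11305 ≈ 0.52428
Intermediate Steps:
v = 55 (v = 0 + 55 = 55)
U(p) = 55 + 2*p² (U(p) = (p² + p*p) + 55 = (p² + p²) + 55 = 2*p² + 55 = 55 + 2*p²)
5927/U(-75) = 5927/(55 + 2*(-75)²) = 5927/(55 + 2*5625) = 5927/(55 + 11250) = 5927/11305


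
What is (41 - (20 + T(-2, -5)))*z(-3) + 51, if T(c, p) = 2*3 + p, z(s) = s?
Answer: -9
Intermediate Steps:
T(c, p) = 6 + p
(41 - (20 + T(-2, -5)))*z(-3) + 51 = (41 - (20 + (6 - 5)))*(-3) + 51 = (41 - (20 + 1))*(-3) + 51 = (41 - 1*21)*(-3) + 51 = (41 - 21)*(-3) + 51 = 20*(-3) + 51 = -60 + 51 = -9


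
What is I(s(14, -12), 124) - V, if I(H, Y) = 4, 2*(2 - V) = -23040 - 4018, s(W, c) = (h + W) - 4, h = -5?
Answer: -13527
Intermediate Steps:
s(W, c) = -9 + W (s(W, c) = (-5 + W) - 4 = -9 + W)
V = 13531 (V = 2 - (-23040 - 4018)/2 = 2 - ½*(-27058) = 2 + 13529 = 13531)
I(s(14, -12), 124) - V = 4 - 1*13531 = 4 - 13531 = -13527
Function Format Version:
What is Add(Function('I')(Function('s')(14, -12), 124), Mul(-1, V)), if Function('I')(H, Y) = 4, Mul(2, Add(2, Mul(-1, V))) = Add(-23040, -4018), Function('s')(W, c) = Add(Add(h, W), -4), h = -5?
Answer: -13527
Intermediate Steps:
Function('s')(W, c) = Add(-9, W) (Function('s')(W, c) = Add(Add(-5, W), -4) = Add(-9, W))
V = 13531 (V = Add(2, Mul(Rational(-1, 2), Add(-23040, -4018))) = Add(2, Mul(Rational(-1, 2), -27058)) = Add(2, 13529) = 13531)
Add(Function('I')(Function('s')(14, -12), 124), Mul(-1, V)) = Add(4, Mul(-1, 13531)) = Add(4, -13531) = -13527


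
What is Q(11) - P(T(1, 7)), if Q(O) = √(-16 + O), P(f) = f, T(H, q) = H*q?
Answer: -7 + I*√5 ≈ -7.0 + 2.2361*I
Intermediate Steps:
Q(11) - P(T(1, 7)) = √(-16 + 11) - 7 = √(-5) - 1*7 = I*√5 - 7 = -7 + I*√5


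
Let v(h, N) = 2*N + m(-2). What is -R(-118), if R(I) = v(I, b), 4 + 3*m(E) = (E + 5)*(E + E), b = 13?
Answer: -62/3 ≈ -20.667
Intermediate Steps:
m(E) = -4/3 + 2*E*(5 + E)/3 (m(E) = -4/3 + ((E + 5)*(E + E))/3 = -4/3 + ((5 + E)*(2*E))/3 = -4/3 + (2*E*(5 + E))/3 = -4/3 + 2*E*(5 + E)/3)
v(h, N) = -16/3 + 2*N (v(h, N) = 2*N + (-4/3 + (2/3)*(-2)**2 + (10/3)*(-2)) = 2*N + (-4/3 + (2/3)*4 - 20/3) = 2*N + (-4/3 + 8/3 - 20/3) = 2*N - 16/3 = -16/3 + 2*N)
R(I) = 62/3 (R(I) = -16/3 + 2*13 = -16/3 + 26 = 62/3)
-R(-118) = -1*62/3 = -62/3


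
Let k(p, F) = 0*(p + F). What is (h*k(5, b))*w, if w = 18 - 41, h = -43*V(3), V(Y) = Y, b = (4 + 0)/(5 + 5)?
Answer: 0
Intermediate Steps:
b = ⅖ (b = 4/10 = 4*(⅒) = ⅖ ≈ 0.40000)
k(p, F) = 0 (k(p, F) = 0*(F + p) = 0)
h = -129 (h = -43*3 = -129)
w = -23
(h*k(5, b))*w = -129*0*(-23) = 0*(-23) = 0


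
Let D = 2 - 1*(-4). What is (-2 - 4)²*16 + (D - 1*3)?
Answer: 579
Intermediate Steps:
D = 6 (D = 2 + 4 = 6)
(-2 - 4)²*16 + (D - 1*3) = (-2 - 4)²*16 + (6 - 1*3) = (-6)²*16 + (6 - 3) = 36*16 + 3 = 576 + 3 = 579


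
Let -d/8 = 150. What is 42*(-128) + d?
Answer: -6576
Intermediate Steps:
d = -1200 (d = -8*150 = -1200)
42*(-128) + d = 42*(-128) - 1200 = -5376 - 1200 = -6576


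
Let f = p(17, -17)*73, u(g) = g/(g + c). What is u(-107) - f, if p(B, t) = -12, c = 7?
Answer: 87707/100 ≈ 877.07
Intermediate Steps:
u(g) = g/(7 + g) (u(g) = g/(g + 7) = g/(7 + g))
f = -876 (f = -12*73 = -876)
u(-107) - f = -107/(7 - 107) - 1*(-876) = -107/(-100) + 876 = -107*(-1/100) + 876 = 107/100 + 876 = 87707/100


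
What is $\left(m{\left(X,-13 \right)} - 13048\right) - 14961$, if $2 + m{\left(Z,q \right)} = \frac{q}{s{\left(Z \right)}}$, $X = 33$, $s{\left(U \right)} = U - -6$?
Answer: $- \frac{84034}{3} \approx -28011.0$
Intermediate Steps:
$s{\left(U \right)} = 6 + U$ ($s{\left(U \right)} = U + 6 = 6 + U$)
$m{\left(Z,q \right)} = -2 + \frac{q}{6 + Z}$
$\left(m{\left(X,-13 \right)} - 13048\right) - 14961 = \left(\frac{-12 - 13 - 66}{6 + 33} - 13048\right) - 14961 = \left(\frac{-12 - 13 - 66}{39} - 13048\right) - 14961 = \left(\frac{1}{39} \left(-91\right) - 13048\right) - 14961 = \left(- \frac{7}{3} - 13048\right) - 14961 = - \frac{39151}{3} - 14961 = - \frac{84034}{3}$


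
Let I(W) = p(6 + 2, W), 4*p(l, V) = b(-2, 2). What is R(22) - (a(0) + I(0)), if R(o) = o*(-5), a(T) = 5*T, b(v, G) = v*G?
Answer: -109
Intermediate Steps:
b(v, G) = G*v
p(l, V) = -1 (p(l, V) = (2*(-2))/4 = (¼)*(-4) = -1)
I(W) = -1
R(o) = -5*o
R(22) - (a(0) + I(0)) = -5*22 - (5*0 - 1) = -110 - (0 - 1) = -110 - (-1) = -110 - 1*(-1) = -110 + 1 = -109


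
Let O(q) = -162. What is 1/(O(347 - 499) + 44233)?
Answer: 1/44071 ≈ 2.2691e-5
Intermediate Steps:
1/(O(347 - 499) + 44233) = 1/(-162 + 44233) = 1/44071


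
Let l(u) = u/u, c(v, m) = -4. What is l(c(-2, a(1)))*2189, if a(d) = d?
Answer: 2189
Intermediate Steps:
l(u) = 1
l(c(-2, a(1)))*2189 = 1*2189 = 2189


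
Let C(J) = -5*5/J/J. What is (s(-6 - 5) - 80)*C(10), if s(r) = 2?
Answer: 39/2 ≈ 19.500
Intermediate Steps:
C(J) = -25/J²
(s(-6 - 5) - 80)*C(10) = (2 - 80)*(-25/10²) = -(-1950)/100 = -78*(-¼) = 39/2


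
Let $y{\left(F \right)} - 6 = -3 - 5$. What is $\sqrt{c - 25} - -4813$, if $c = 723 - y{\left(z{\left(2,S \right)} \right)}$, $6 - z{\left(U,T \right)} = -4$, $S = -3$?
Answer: $4813 + 10 \sqrt{7} \approx 4839.5$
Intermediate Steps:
$z{\left(U,T \right)} = 10$ ($z{\left(U,T \right)} = 6 - -4 = 6 + 4 = 10$)
$y{\left(F \right)} = -2$ ($y{\left(F \right)} = 6 - 8 = -2$)
$c = 725$ ($c = 723 - -2 = 723 + 2 = 725$)
$\sqrt{c - 25} - -4813 = \sqrt{725 - 25} - -4813 = \sqrt{725 - 25} + 4813 = \sqrt{700} + 4813 = 10 \sqrt{7} + 4813 = 4813 + 10 \sqrt{7}$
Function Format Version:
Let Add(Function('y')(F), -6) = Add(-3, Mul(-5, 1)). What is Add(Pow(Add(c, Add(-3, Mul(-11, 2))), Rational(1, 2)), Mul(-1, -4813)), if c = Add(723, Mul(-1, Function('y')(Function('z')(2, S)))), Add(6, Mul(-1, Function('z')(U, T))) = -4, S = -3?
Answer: Add(4813, Mul(10, Pow(7, Rational(1, 2)))) ≈ 4839.5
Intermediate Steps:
Function('z')(U, T) = 10 (Function('z')(U, T) = Add(6, Mul(-1, -4)) = Add(6, 4) = 10)
Function('y')(F) = -2 (Function('y')(F) = Add(6, Add(-3, Mul(-5, 1))) = Add(6, Add(-3, -5)) = Add(6, -8) = -2)
c = 725 (c = Add(723, Mul(-1, -2)) = Add(723, 2) = 725)
Add(Pow(Add(c, Add(-3, Mul(-11, 2))), Rational(1, 2)), Mul(-1, -4813)) = Add(Pow(Add(725, Add(-3, Mul(-11, 2))), Rational(1, 2)), Mul(-1, -4813)) = Add(Pow(Add(725, Add(-3, -22)), Rational(1, 2)), 4813) = Add(Pow(Add(725, -25), Rational(1, 2)), 4813) = Add(Pow(700, Rational(1, 2)), 4813) = Add(Mul(10, Pow(7, Rational(1, 2))), 4813) = Add(4813, Mul(10, Pow(7, Rational(1, 2))))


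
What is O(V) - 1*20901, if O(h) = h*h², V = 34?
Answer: 18403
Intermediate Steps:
O(h) = h³
O(V) - 1*20901 = 34³ - 1*20901 = 39304 - 20901 = 18403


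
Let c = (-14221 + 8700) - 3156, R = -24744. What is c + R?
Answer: -33421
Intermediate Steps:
c = -8677 (c = -5521 - 3156 = -8677)
c + R = -8677 - 24744 = -33421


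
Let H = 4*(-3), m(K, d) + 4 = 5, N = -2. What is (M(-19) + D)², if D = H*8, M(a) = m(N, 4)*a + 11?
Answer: 10816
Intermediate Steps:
m(K, d) = 1 (m(K, d) = -4 + 5 = 1)
M(a) = 11 + a (M(a) = 1*a + 11 = a + 11 = 11 + a)
H = -12
D = -96 (D = -12*8 = -96)
(M(-19) + D)² = ((11 - 19) - 96)² = (-8 - 96)² = (-104)² = 10816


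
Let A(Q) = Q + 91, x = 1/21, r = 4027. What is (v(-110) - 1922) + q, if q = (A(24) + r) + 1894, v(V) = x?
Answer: 86395/21 ≈ 4114.0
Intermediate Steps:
x = 1/21 ≈ 0.047619
v(V) = 1/21
A(Q) = 91 + Q
q = 6036 (q = ((91 + 24) + 4027) + 1894 = (115 + 4027) + 1894 = 4142 + 1894 = 6036)
(v(-110) - 1922) + q = (1/21 - 1922) + 6036 = -40361/21 + 6036 = 86395/21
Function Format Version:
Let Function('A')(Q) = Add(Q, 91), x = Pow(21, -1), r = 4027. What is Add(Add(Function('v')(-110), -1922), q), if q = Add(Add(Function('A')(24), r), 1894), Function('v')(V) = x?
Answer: Rational(86395, 21) ≈ 4114.0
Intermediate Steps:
x = Rational(1, 21) ≈ 0.047619
Function('v')(V) = Rational(1, 21)
Function('A')(Q) = Add(91, Q)
q = 6036 (q = Add(Add(Add(91, 24), 4027), 1894) = Add(Add(115, 4027), 1894) = Add(4142, 1894) = 6036)
Add(Add(Function('v')(-110), -1922), q) = Add(Add(Rational(1, 21), -1922), 6036) = Add(Rational(-40361, 21), 6036) = Rational(86395, 21)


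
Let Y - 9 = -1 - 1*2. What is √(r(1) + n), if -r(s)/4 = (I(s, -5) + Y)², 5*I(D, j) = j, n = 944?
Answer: 2*√211 ≈ 29.052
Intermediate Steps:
I(D, j) = j/5
Y = 6 (Y = 9 + (-1 - 1*2) = 9 + (-1 - 2) = 9 - 3 = 6)
r(s) = -100 (r(s) = -4*((⅕)*(-5) + 6)² = -4*(-1 + 6)² = -4*5² = -4*25 = -100)
√(r(1) + n) = √(-100 + 944) = √844 = 2*√211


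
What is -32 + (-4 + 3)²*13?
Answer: -19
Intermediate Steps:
-32 + (-4 + 3)²*13 = -32 + (-1)²*13 = -32 + 1*13 = -32 + 13 = -19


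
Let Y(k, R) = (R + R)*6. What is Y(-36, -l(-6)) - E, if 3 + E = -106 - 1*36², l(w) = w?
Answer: 1477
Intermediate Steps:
E = -1405 (E = -3 + (-106 - 1*36²) = -3 + (-106 - 1*1296) = -3 + (-106 - 1296) = -3 - 1402 = -1405)
Y(k, R) = 12*R (Y(k, R) = (2*R)*6 = 12*R)
Y(-36, -l(-6)) - E = 12*(-1*(-6)) - 1*(-1405) = 12*6 + 1405 = 72 + 1405 = 1477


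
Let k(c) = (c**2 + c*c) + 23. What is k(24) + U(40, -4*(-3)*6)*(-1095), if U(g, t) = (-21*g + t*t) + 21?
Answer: -4778500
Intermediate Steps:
k(c) = 23 + 2*c**2 (k(c) = (c**2 + c**2) + 23 = 2*c**2 + 23 = 23 + 2*c**2)
U(g, t) = 21 + t**2 - 21*g (U(g, t) = (-21*g + t**2) + 21 = (t**2 - 21*g) + 21 = 21 + t**2 - 21*g)
k(24) + U(40, -4*(-3)*6)*(-1095) = (23 + 2*24**2) + (21 + (-4*(-3)*6)**2 - 21*40)*(-1095) = (23 + 2*576) + (21 + (12*6)**2 - 840)*(-1095) = (23 + 1152) + (21 + 72**2 - 840)*(-1095) = 1175 + (21 + 5184 - 840)*(-1095) = 1175 + 4365*(-1095) = 1175 - 4779675 = -4778500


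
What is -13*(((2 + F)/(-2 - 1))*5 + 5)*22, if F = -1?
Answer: -2860/3 ≈ -953.33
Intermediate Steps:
-13*(((2 + F)/(-2 - 1))*5 + 5)*22 = -13*(((2 - 1)/(-2 - 1))*5 + 5)*22 = -13*((1/(-3))*5 + 5)*22 = -13*((1*(-⅓))*5 + 5)*22 = -13*(-⅓*5 + 5)*22 = -13*(-5/3 + 5)*22 = -13*10/3*22 = -130/3*22 = -2860/3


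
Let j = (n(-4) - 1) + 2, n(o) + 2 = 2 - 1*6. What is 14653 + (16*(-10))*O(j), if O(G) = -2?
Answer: 14973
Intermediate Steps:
n(o) = -6 (n(o) = -2 + (2 - 1*6) = -2 + (2 - 6) = -2 - 4 = -6)
j = -5 (j = (-6 - 1) + 2 = -7 + 2 = -5)
14653 + (16*(-10))*O(j) = 14653 + (16*(-10))*(-2) = 14653 - 160*(-2) = 14653 + 320 = 14973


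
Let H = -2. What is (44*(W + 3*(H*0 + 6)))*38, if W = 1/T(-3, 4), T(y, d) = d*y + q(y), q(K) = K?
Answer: 449768/15 ≈ 29985.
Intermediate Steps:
T(y, d) = y + d*y (T(y, d) = d*y + y = y + d*y)
W = -1/15 (W = 1/(-3*(1 + 4)) = 1/(-3*5) = 1/(-15) = -1/15 ≈ -0.066667)
(44*(W + 3*(H*0 + 6)))*38 = (44*(-1/15 + 3*(-2*0 + 6)))*38 = (44*(-1/15 + 3*(0 + 6)))*38 = (44*(-1/15 + 3*6))*38 = (44*(-1/15 + 18))*38 = (44*(269/15))*38 = (11836/15)*38 = 449768/15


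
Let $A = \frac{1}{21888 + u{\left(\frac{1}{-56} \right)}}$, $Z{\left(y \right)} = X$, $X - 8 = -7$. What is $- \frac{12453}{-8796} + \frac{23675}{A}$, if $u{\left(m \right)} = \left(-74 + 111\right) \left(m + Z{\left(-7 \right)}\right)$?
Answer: $\frac{21306322913439}{41048} \approx 5.1906 \cdot 10^{8}$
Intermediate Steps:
$X = 1$ ($X = 8 - 7 = 1$)
$Z{\left(y \right)} = 1$
$u{\left(m \right)} = 37 + 37 m$ ($u{\left(m \right)} = \left(-74 + 111\right) \left(m + 1\right) = 37 \left(1 + m\right) = 37 + 37 m$)
$A = \frac{56}{1227763}$ ($A = \frac{1}{21888 + \left(37 + \frac{37}{-56}\right)} = \frac{1}{21888 + \left(37 + 37 \left(- \frac{1}{56}\right)\right)} = \frac{1}{21888 + \left(37 - \frac{37}{56}\right)} = \frac{1}{21888 + \frac{2035}{56}} = \frac{1}{\frac{1227763}{56}} = \frac{56}{1227763} \approx 4.5611 \cdot 10^{-5}$)
$- \frac{12453}{-8796} + \frac{23675}{A} = - \frac{12453}{-8796} + \frac{23675}{\frac{56}{1227763}} = \left(-12453\right) \left(- \frac{1}{8796}\right) + 23675 \cdot \frac{1227763}{56} = \frac{4151}{2932} + \frac{29067289025}{56} = \frac{21306322913439}{41048}$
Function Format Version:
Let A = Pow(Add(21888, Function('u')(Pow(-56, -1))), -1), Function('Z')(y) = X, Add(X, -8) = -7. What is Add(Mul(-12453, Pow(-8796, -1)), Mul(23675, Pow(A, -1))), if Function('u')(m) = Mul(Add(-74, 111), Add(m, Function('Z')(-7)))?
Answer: Rational(21306322913439, 41048) ≈ 5.1906e+8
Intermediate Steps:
X = 1 (X = Add(8, -7) = 1)
Function('Z')(y) = 1
Function('u')(m) = Add(37, Mul(37, m)) (Function('u')(m) = Mul(Add(-74, 111), Add(m, 1)) = Mul(37, Add(1, m)) = Add(37, Mul(37, m)))
A = Rational(56, 1227763) (A = Pow(Add(21888, Add(37, Mul(37, Pow(-56, -1)))), -1) = Pow(Add(21888, Add(37, Mul(37, Rational(-1, 56)))), -1) = Pow(Add(21888, Add(37, Rational(-37, 56))), -1) = Pow(Add(21888, Rational(2035, 56)), -1) = Pow(Rational(1227763, 56), -1) = Rational(56, 1227763) ≈ 4.5611e-5)
Add(Mul(-12453, Pow(-8796, -1)), Mul(23675, Pow(A, -1))) = Add(Mul(-12453, Pow(-8796, -1)), Mul(23675, Pow(Rational(56, 1227763), -1))) = Add(Mul(-12453, Rational(-1, 8796)), Mul(23675, Rational(1227763, 56))) = Add(Rational(4151, 2932), Rational(29067289025, 56)) = Rational(21306322913439, 41048)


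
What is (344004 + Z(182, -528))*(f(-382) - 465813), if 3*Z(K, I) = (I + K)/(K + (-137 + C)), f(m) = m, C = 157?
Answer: -48592921616605/303 ≈ -1.6037e+11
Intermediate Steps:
Z(K, I) = (I + K)/(3*(20 + K)) (Z(K, I) = ((I + K)/(K + (-137 + 157)))/3 = ((I + K)/(K + 20))/3 = ((I + K)/(20 + K))/3 = (I + K)/(3*(20 + K)))
(344004 + Z(182, -528))*(f(-382) - 465813) = (344004 + (-528 + 182)/(3*(20 + 182)))*(-382 - 465813) = (344004 + (⅓)*(-346)/202)*(-466195) = (344004 + (⅓)*(1/202)*(-346))*(-466195) = (344004 - 173/303)*(-466195) = (104233039/303)*(-466195) = -48592921616605/303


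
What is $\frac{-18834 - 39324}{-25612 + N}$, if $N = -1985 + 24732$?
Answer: $\frac{19386}{955} \approx 20.299$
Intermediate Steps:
$N = 22747$
$\frac{-18834 - 39324}{-25612 + N} = \frac{-18834 - 39324}{-25612 + 22747} = - \frac{58158}{-2865} = \left(-58158\right) \left(- \frac{1}{2865}\right) = \frac{19386}{955}$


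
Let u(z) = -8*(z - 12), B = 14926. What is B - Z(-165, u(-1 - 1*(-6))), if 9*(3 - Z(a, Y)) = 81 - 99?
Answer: 14921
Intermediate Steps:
u(z) = 96 - 8*z (u(z) = -8*(-12 + z) = 96 - 8*z)
Z(a, Y) = 5 (Z(a, Y) = 3 - (81 - 99)/9 = 3 - ⅑*(-18) = 3 + 2 = 5)
B - Z(-165, u(-1 - 1*(-6))) = 14926 - 1*5 = 14926 - 5 = 14921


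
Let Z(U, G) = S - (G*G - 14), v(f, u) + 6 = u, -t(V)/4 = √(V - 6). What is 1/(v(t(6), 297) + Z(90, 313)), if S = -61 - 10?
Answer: -1/97735 ≈ -1.0232e-5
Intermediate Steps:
S = -71
t(V) = -4*√(-6 + V) (t(V) = -4*√(V - 6) = -4*√(-6 + V))
v(f, u) = -6 + u
Z(U, G) = -57 - G² (Z(U, G) = -71 - (G*G - 14) = -71 - (G² - 14) = -71 - (-14 + G²) = -71 + (14 - G²) = -57 - G²)
1/(v(t(6), 297) + Z(90, 313)) = 1/((-6 + 297) + (-57 - 1*313²)) = 1/(291 + (-57 - 1*97969)) = 1/(291 + (-57 - 97969)) = 1/(291 - 98026) = 1/(-97735) = -1/97735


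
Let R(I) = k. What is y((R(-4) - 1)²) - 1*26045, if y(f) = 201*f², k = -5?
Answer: 234451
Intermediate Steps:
R(I) = -5
y((R(-4) - 1)²) - 1*26045 = 201*((-5 - 1)²)² - 1*26045 = 201*((-6)²)² - 26045 = 201*36² - 26045 = 201*1296 - 26045 = 260496 - 26045 = 234451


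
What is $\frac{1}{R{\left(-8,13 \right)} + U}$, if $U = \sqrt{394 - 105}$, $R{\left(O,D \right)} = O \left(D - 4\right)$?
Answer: $- \frac{1}{55} \approx -0.018182$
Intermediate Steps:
$R{\left(O,D \right)} = O \left(-4 + D\right)$
$U = 17$ ($U = \sqrt{289} = 17$)
$\frac{1}{R{\left(-8,13 \right)} + U} = \frac{1}{- 8 \left(-4 + 13\right) + 17} = \frac{1}{\left(-8\right) 9 + 17} = \frac{1}{-72 + 17} = \frac{1}{-55} = - \frac{1}{55}$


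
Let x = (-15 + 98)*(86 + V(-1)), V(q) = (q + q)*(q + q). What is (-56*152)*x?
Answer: -63584640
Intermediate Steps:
V(q) = 4*q² (V(q) = (2*q)*(2*q) = 4*q²)
x = 7470 (x = (-15 + 98)*(86 + 4*(-1)²) = 83*(86 + 4*1) = 83*(86 + 4) = 83*90 = 7470)
(-56*152)*x = -56*152*7470 = -8512*7470 = -63584640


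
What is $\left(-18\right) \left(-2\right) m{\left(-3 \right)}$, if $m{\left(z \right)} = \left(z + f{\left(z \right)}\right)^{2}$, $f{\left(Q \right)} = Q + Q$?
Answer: $2916$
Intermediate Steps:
$f{\left(Q \right)} = 2 Q$
$m{\left(z \right)} = 9 z^{2}$ ($m{\left(z \right)} = \left(z + 2 z\right)^{2} = \left(3 z\right)^{2} = 9 z^{2}$)
$\left(-18\right) \left(-2\right) m{\left(-3 \right)} = \left(-18\right) \left(-2\right) 9 \left(-3\right)^{2} = 36 \cdot 9 \cdot 9 = 36 \cdot 81 = 2916$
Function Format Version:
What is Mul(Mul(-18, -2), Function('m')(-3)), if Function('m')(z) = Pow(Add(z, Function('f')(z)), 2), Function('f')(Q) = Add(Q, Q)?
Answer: 2916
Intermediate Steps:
Function('f')(Q) = Mul(2, Q)
Function('m')(z) = Mul(9, Pow(z, 2)) (Function('m')(z) = Pow(Add(z, Mul(2, z)), 2) = Pow(Mul(3, z), 2) = Mul(9, Pow(z, 2)))
Mul(Mul(-18, -2), Function('m')(-3)) = Mul(Mul(-18, -2), Mul(9, Pow(-3, 2))) = Mul(36, Mul(9, 9)) = Mul(36, 81) = 2916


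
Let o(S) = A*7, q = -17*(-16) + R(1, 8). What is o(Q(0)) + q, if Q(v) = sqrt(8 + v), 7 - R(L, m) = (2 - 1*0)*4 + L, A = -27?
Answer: 81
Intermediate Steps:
R(L, m) = -1 - L (R(L, m) = 7 - ((2 - 1*0)*4 + L) = 7 - ((2 + 0)*4 + L) = 7 - (2*4 + L) = 7 - (8 + L) = 7 + (-8 - L) = -1 - L)
q = 270 (q = -17*(-16) + (-1 - 1*1) = 272 + (-1 - 1) = 272 - 2 = 270)
o(S) = -189 (o(S) = -27*7 = -189)
o(Q(0)) + q = -189 + 270 = 81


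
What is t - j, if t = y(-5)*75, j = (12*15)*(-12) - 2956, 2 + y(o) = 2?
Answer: 5116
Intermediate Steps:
y(o) = 0 (y(o) = -2 + 2 = 0)
j = -5116 (j = 180*(-12) - 2956 = -2160 - 2956 = -5116)
t = 0 (t = 0*75 = 0)
t - j = 0 - 1*(-5116) = 0 + 5116 = 5116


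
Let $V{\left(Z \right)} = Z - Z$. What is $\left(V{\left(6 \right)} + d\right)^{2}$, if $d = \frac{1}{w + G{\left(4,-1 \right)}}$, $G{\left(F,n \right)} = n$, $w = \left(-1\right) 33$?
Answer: $\frac{1}{1156} \approx 0.00086505$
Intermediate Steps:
$w = -33$
$V{\left(Z \right)} = 0$
$d = - \frac{1}{34}$ ($d = \frac{1}{-33 - 1} = \frac{1}{-34} = - \frac{1}{34} \approx -0.029412$)
$\left(V{\left(6 \right)} + d\right)^{2} = \left(0 - \frac{1}{34}\right)^{2} = \left(- \frac{1}{34}\right)^{2} = \frac{1}{1156}$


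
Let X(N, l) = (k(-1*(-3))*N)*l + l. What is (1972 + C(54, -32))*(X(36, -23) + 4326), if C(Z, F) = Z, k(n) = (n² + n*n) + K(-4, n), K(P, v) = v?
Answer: -26510210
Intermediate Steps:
k(n) = n + 2*n² (k(n) = (n² + n*n) + n = (n² + n²) + n = 2*n² + n = n + 2*n²)
X(N, l) = l + 21*N*l (X(N, l) = (((-1*(-3))*(1 + 2*(-1*(-3))))*N)*l + l = ((3*(1 + 2*3))*N)*l + l = ((3*(1 + 6))*N)*l + l = ((3*7)*N)*l + l = (21*N)*l + l = 21*N*l + l = l + 21*N*l)
(1972 + C(54, -32))*(X(36, -23) + 4326) = (1972 + 54)*(-23*(1 + 21*36) + 4326) = 2026*(-23*(1 + 756) + 4326) = 2026*(-23*757 + 4326) = 2026*(-17411 + 4326) = 2026*(-13085) = -26510210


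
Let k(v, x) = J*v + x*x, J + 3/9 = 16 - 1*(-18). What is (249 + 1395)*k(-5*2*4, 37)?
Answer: 36716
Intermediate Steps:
J = 101/3 (J = -1/3 + (16 - 1*(-18)) = -1/3 + (16 + 18) = -1/3 + 34 = 101/3 ≈ 33.667)
k(v, x) = x**2 + 101*v/3 (k(v, x) = 101*v/3 + x*x = 101*v/3 + x**2 = x**2 + 101*v/3)
(249 + 1395)*k(-5*2*4, 37) = (249 + 1395)*(37**2 + 101*(-5*2*4)/3) = 1644*(1369 + 101*(-10*4)/3) = 1644*(1369 + (101/3)*(-40)) = 1644*(1369 - 4040/3) = 1644*(67/3) = 36716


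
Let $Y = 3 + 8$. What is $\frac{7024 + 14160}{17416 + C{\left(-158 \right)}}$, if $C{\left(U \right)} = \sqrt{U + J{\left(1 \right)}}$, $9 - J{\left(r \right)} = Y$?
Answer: $\frac{11529392}{9478663} - \frac{2648 i \sqrt{10}}{9478663} \approx 1.2164 - 0.00088343 i$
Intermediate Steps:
$Y = 11$
$J{\left(r \right)} = -2$ ($J{\left(r \right)} = 9 - 11 = -2$)
$C{\left(U \right)} = \sqrt{-2 + U}$ ($C{\left(U \right)} = \sqrt{U - 2} = \sqrt{-2 + U}$)
$\frac{7024 + 14160}{17416 + C{\left(-158 \right)}} = \frac{7024 + 14160}{17416 + \sqrt{-2 - 158}} = \frac{21184}{17416 + \sqrt{-160}} = \frac{21184}{17416 + 4 i \sqrt{10}}$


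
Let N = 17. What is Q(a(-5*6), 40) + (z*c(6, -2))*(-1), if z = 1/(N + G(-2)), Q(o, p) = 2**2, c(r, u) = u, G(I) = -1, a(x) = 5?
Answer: 33/8 ≈ 4.1250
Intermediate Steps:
Q(o, p) = 4
z = 1/16 (z = 1/(17 - 1) = 1/16 ≈ 0.062500)
Q(a(-5*6), 40) + (z*c(6, -2))*(-1) = 4 + ((1/16)*(-2))*(-1) = 4 - 1/8*(-1) = 4 + 1/8 = 33/8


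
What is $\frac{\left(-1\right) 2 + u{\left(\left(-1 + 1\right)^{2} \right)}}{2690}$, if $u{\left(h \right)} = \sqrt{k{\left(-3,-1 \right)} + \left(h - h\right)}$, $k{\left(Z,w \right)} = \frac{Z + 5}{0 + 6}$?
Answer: $- \frac{1}{1345} + \frac{\sqrt{3}}{8070} \approx -0.00052887$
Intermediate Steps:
$k{\left(Z,w \right)} = \frac{5}{6} + \frac{Z}{6}$ ($k{\left(Z,w \right)} = \frac{5 + Z}{6} = \left(5 + Z\right) \frac{1}{6} = \frac{5}{6} + \frac{Z}{6}$)
$u{\left(h \right)} = \frac{\sqrt{3}}{3}$ ($u{\left(h \right)} = \sqrt{\left(\frac{5}{6} + \frac{1}{6} \left(-3\right)\right) + \left(h - h\right)} = \sqrt{\left(\frac{5}{6} - \frac{1}{2}\right) + 0} = \sqrt{\frac{1}{3} + 0} = \sqrt{\frac{1}{3}} = \frac{\sqrt{3}}{3}$)
$\frac{\left(-1\right) 2 + u{\left(\left(-1 + 1\right)^{2} \right)}}{2690} = \frac{\left(-1\right) 2 + \frac{\sqrt{3}}{3}}{2690} = \left(-2 + \frac{\sqrt{3}}{3}\right) \frac{1}{2690} = - \frac{1}{1345} + \frac{\sqrt{3}}{8070}$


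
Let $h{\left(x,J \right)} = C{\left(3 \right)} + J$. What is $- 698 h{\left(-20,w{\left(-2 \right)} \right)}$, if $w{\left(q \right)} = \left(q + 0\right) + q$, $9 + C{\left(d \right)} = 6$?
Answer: $4886$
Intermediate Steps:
$C{\left(d \right)} = -3$ ($C{\left(d \right)} = -9 + 6 = -3$)
$w{\left(q \right)} = 2 q$ ($w{\left(q \right)} = q + q = 2 q$)
$h{\left(x,J \right)} = -3 + J$
$- 698 h{\left(-20,w{\left(-2 \right)} \right)} = - 698 \left(-3 + 2 \left(-2\right)\right) = - 698 \left(-3 - 4\right) = \left(-698\right) \left(-7\right) = 4886$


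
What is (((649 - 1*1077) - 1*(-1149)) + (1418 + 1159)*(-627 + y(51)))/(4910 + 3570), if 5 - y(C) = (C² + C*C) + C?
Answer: -7569577/4240 ≈ -1785.3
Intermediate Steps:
y(C) = 5 - C - 2*C² (y(C) = 5 - ((C² + C*C) + C) = 5 - ((C² + C²) + C) = 5 - (2*C² + C) = 5 - (C + 2*C²) = 5 + (-C - 2*C²) = 5 - C - 2*C²)
(((649 - 1*1077) - 1*(-1149)) + (1418 + 1159)*(-627 + y(51)))/(4910 + 3570) = (((649 - 1*1077) - 1*(-1149)) + (1418 + 1159)*(-627 + (5 - 1*51 - 2*51²)))/(4910 + 3570) = (((649 - 1077) + 1149) + 2577*(-627 + (5 - 51 - 2*2601)))/8480 = ((-428 + 1149) + 2577*(-627 + (5 - 51 - 5202)))*(1/8480) = (721 + 2577*(-627 - 5248))*(1/8480) = (721 + 2577*(-5875))*(1/8480) = (721 - 15139875)*(1/8480) = -15139154*1/8480 = -7569577/4240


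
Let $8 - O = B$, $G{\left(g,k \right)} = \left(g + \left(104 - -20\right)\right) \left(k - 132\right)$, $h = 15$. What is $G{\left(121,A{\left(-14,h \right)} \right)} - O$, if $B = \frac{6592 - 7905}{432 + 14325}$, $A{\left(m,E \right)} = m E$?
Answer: $- \frac{1236608399}{14757} \approx -83798.0$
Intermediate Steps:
$A{\left(m,E \right)} = E m$
$B = - \frac{1313}{14757} \approx -0.088975$
$G{\left(g,k \right)} = \left(-132 + k\right) \left(124 + g\right)$ ($G{\left(g,k \right)} = \left(g + \left(104 + 20\right)\right) \left(-132 + k\right) = \left(g + 124\right) \left(-132 + k\right) = \left(124 + g\right) \left(-132 + k\right) = \left(-132 + k\right) \left(124 + g\right)$)
$O = \frac{119369}{14757}$ ($O = 8 - - \frac{1313}{14757} = 8 + \frac{1313}{14757} = \frac{119369}{14757} \approx 8.089$)
$G{\left(121,A{\left(-14,h \right)} \right)} - O = \left(-16368 - 15972 + 124 \cdot 15 \left(-14\right) + 121 \cdot 15 \left(-14\right)\right) - \frac{119369}{14757} = \left(-16368 - 15972 + 124 \left(-210\right) + 121 \left(-210\right)\right) - \frac{119369}{14757} = \left(-16368 - 15972 - 26040 - 25410\right) - \frac{119369}{14757} = -83790 - \frac{119369}{14757} = - \frac{1236608399}{14757}$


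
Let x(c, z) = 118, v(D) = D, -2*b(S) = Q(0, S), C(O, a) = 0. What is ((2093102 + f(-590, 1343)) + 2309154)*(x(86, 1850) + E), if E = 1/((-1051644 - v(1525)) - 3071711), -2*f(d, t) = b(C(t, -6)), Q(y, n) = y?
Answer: 133920985478299/257805 ≈ 5.1947e+8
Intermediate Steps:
b(S) = 0 (b(S) = -½*0 = 0)
f(d, t) = 0 (f(d, t) = -½*0 = 0)
E = -1/4124880 (E = 1/((-1051644 - 1*1525) - 3071711) = 1/((-1051644 - 1525) - 3071711) = 1/(-1053169 - 3071711) = 1/(-4124880) = -1/4124880 ≈ -2.4243e-7)
((2093102 + f(-590, 1343)) + 2309154)*(x(86, 1850) + E) = ((2093102 + 0) + 2309154)*(118 - 1/4124880) = (2093102 + 2309154)*(486735839/4124880) = 4402256*(486735839/4124880) = 133920985478299/257805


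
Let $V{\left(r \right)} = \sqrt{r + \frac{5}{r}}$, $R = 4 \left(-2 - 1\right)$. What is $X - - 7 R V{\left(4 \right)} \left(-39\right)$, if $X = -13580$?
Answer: $-13580 + 1638 \sqrt{21} \approx -6073.7$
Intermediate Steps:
$R = -12$ ($R = 4 \left(-3\right) = -12$)
$X - - 7 R V{\left(4 \right)} \left(-39\right) = -13580 - \left(-7\right) \left(-12\right) \sqrt{4 + \frac{5}{4}} \left(-39\right) = -13580 - 84 \sqrt{4 + 5 \cdot \frac{1}{4}} \left(-39\right) = -13580 - 84 \sqrt{4 + \frac{5}{4}} \left(-39\right) = -13580 - 84 \sqrt{\frac{21}{4}} \left(-39\right) = -13580 - 84 \frac{\sqrt{21}}{2} \left(-39\right) = -13580 - 42 \sqrt{21} \left(-39\right) = -13580 - - 1638 \sqrt{21} = -13580 + 1638 \sqrt{21}$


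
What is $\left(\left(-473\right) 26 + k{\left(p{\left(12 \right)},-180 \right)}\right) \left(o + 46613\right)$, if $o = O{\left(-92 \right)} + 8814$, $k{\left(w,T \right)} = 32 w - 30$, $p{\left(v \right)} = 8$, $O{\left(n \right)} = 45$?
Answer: $-669657984$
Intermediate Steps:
$k{\left(w,T \right)} = -30 + 32 w$
$o = 8859$ ($o = 45 + 8814 = 8859$)
$\left(\left(-473\right) 26 + k{\left(p{\left(12 \right)},-180 \right)}\right) \left(o + 46613\right) = \left(\left(-473\right) 26 + \left(-30 + 32 \cdot 8\right)\right) \left(8859 + 46613\right) = \left(-12298 + \left(-30 + 256\right)\right) 55472 = \left(-12298 + 226\right) 55472 = \left(-12072\right) 55472 = -669657984$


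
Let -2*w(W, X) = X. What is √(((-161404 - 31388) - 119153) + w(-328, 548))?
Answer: 3*I*√34691 ≈ 558.77*I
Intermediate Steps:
w(W, X) = -X/2
√(((-161404 - 31388) - 119153) + w(-328, 548)) = √(((-161404 - 31388) - 119153) - ½*548) = √((-192792 - 119153) - 274) = √(-311945 - 274) = √(-312219) = 3*I*√34691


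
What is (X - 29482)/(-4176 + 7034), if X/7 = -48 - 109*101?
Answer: -106881/2858 ≈ -37.397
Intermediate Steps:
X = -77399 (X = 7*(-48 - 109*101) = 7*(-48 - 11009) = 7*(-11057) = -77399)
(X - 29482)/(-4176 + 7034) = (-77399 - 29482)/(-4176 + 7034) = -106881/2858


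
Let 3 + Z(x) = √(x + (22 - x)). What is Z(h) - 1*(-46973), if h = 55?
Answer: 46970 + √22 ≈ 46975.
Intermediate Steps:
Z(x) = -3 + √22 (Z(x) = -3 + √(x + (22 - x)) = -3 + √22)
Z(h) - 1*(-46973) = (-3 + √22) - 1*(-46973) = (-3 + √22) + 46973 = 46970 + √22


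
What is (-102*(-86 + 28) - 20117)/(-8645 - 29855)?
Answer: 1291/3500 ≈ 0.36886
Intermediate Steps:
(-102*(-86 + 28) - 20117)/(-8645 - 29855) = (-102*(-58) - 20117)/(-38500) = (5916 - 20117)*(-1/38500) = -14201*(-1/38500) = 1291/3500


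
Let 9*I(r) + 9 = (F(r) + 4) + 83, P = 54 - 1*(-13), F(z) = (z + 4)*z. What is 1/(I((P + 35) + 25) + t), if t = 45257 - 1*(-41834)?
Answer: 9/800534 ≈ 1.1242e-5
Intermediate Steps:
F(z) = z*(4 + z) (F(z) = (4 + z)*z = z*(4 + z))
P = 67 (P = 54 + 13 = 67)
I(r) = 26/3 + r*(4 + r)/9 (I(r) = -1 + ((r*(4 + r) + 4) + 83)/9 = -1 + ((4 + r*(4 + r)) + 83)/9 = -1 + (87 + r*(4 + r))/9 = -1 + (29/3 + r*(4 + r)/9) = 26/3 + r*(4 + r)/9)
t = 87091 (t = 45257 + 41834 = 87091)
1/(I((P + 35) + 25) + t) = 1/((26/3 + ((67 + 35) + 25)*(4 + ((67 + 35) + 25))/9) + 87091) = 1/((26/3 + (102 + 25)*(4 + (102 + 25))/9) + 87091) = 1/((26/3 + (1/9)*127*(4 + 127)) + 87091) = 1/((26/3 + (1/9)*127*131) + 87091) = 1/((26/3 + 16637/9) + 87091) = 1/(16715/9 + 87091) = 1/(800534/9) = 9/800534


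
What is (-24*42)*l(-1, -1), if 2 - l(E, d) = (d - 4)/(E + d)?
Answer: 504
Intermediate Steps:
l(E, d) = 2 - (-4 + d)/(E + d) (l(E, d) = 2 - (d - 4)/(E + d) = 2 - (-4 + d)/(E + d))
(-24*42)*l(-1, -1) = (-24*42)*((4 - 1 + 2*(-1))/(-1 - 1)) = -1008*(4 - 1 - 2)/(-2) = -(-504) = -1008*(-½) = 504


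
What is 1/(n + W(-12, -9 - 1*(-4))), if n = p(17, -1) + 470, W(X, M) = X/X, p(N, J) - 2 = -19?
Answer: 1/454 ≈ 0.0022026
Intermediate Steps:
p(N, J) = -17 (p(N, J) = 2 - 19 = -17)
W(X, M) = 1
n = 453 (n = -17 + 470 = 453)
1/(n + W(-12, -9 - 1*(-4))) = 1/(453 + 1) = 1/454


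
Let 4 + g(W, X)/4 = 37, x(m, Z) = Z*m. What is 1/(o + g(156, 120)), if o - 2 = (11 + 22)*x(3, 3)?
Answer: 1/431 ≈ 0.0023202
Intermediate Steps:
g(W, X) = 132 (g(W, X) = -16 + 4*37 = -16 + 148 = 132)
o = 299 (o = 2 + (11 + 22)*(3*3) = 2 + 33*9 = 2 + 297 = 299)
1/(o + g(156, 120)) = 1/(299 + 132) = 1/431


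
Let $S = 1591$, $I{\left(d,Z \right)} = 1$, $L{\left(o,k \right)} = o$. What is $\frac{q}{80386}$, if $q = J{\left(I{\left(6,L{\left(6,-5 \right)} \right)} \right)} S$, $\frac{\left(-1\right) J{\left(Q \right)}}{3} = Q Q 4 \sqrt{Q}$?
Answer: $- \frac{9546}{40193} \approx -0.2375$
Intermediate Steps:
$J{\left(Q \right)} = - 12 Q^{\frac{5}{2}}$ ($J{\left(Q \right)} = - 3 Q Q 4 \sqrt{Q} = - 3 Q^{2} \cdot 4 \sqrt{Q} = - 3 \cdot 4 Q^{\frac{5}{2}} = - 12 Q^{\frac{5}{2}}$)
$q = -19092$ ($q = - 12 \cdot 1^{\frac{5}{2}} \cdot 1591 = \left(-12\right) 1 \cdot 1591 = \left(-12\right) 1591 = -19092$)
$\frac{q}{80386} = - \frac{19092}{80386} = \left(-19092\right) \frac{1}{80386} = - \frac{9546}{40193}$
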